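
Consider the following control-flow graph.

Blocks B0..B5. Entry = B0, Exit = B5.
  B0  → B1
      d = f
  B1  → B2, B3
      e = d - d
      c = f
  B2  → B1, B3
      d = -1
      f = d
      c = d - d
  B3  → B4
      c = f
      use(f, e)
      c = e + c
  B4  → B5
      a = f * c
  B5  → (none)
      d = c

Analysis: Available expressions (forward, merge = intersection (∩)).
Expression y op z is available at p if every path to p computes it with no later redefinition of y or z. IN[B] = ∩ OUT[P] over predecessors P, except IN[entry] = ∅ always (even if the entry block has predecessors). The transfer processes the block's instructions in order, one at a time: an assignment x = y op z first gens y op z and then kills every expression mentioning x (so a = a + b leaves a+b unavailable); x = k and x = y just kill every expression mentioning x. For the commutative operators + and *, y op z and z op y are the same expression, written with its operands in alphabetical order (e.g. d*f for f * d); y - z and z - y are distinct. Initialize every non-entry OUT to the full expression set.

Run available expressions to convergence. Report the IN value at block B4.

Converged values:
  B0:  IN={}  OUT={}
  B1:  IN={}  OUT={d-d}
  B2:  IN={d-d}  OUT={d-d}
  B3:  IN={d-d}  OUT={d-d}
  B4:  IN={d-d}  OUT={c*f, d-d}
  B5:  IN={c*f, d-d}  OUT={c*f}

Merge at B4: IN[B4] = OUT[B3] = {d-d}

Answer: {d-d}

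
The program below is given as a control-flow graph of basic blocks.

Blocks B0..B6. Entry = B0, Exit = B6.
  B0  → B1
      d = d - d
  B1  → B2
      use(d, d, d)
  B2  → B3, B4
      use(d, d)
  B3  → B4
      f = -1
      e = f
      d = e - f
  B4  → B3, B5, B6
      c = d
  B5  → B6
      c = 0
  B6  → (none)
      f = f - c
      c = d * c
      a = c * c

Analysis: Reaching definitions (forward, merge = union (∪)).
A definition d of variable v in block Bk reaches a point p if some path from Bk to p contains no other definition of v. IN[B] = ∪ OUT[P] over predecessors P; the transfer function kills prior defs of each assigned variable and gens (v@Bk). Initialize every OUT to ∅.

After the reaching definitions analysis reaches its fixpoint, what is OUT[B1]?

Answer: {d@B0}

Derivation:
Per-block solution:
  B0:   IN={}   OUT={d@B0}
  B1:   IN={d@B0}   OUT={d@B0}
  B2:   IN={d@B0}   OUT={d@B0}
  B3:   IN={c@B4, d@B0, d@B3, e@B3, f@B3}   OUT={c@B4, d@B3, e@B3, f@B3}
  B4:   IN={c@B4, d@B0, d@B3, e@B3, f@B3}   OUT={c@B4, d@B0, d@B3, e@B3, f@B3}
  B5:   IN={c@B4, d@B0, d@B3, e@B3, f@B3}   OUT={c@B5, d@B0, d@B3, e@B3, f@B3}
  B6:   IN={c@B4, c@B5, d@B0, d@B3, e@B3, f@B3}   OUT={a@B6, c@B6, d@B0, d@B3, e@B3, f@B6}

Merge at B1: IN[B1] = OUT[B0] = {d@B0}
Applying B1's transfer function to that IN value gives OUT[B1] (row B1 above).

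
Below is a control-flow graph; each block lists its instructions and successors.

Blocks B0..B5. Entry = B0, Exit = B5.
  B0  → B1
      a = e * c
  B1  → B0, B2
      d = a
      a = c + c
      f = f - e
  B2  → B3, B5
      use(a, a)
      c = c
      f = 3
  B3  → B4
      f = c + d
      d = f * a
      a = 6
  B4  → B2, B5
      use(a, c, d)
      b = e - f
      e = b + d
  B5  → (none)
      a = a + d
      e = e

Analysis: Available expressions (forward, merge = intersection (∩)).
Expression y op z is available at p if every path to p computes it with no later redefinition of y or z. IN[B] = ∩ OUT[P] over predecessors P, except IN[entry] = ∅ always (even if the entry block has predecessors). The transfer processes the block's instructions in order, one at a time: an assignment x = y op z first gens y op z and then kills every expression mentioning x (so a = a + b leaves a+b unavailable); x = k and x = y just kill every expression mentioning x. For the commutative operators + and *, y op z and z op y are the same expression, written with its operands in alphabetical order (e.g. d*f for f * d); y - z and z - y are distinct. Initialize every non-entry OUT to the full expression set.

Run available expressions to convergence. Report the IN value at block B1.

Per-block solution:
  B0:   IN={}   OUT={c*e}
  B1:   IN={c*e}   OUT={c*e, c+c}
  B2:   IN={}   OUT={}
  B3:   IN={}   OUT={}
  B4:   IN={}   OUT={b+d}
  B5:   IN={}   OUT={}

Merge at B1: IN[B1] = OUT[B0] = {c*e}

Answer: {c*e}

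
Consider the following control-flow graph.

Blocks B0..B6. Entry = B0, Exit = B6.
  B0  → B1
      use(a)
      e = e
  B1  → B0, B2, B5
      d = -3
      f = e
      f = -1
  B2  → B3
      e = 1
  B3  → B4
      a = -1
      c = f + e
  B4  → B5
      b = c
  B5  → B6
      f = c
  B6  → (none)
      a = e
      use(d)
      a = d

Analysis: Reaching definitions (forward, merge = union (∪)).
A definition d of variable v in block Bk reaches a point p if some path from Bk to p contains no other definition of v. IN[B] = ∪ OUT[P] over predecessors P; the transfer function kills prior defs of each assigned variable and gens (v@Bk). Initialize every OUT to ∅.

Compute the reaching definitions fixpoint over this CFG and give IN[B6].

Fixpoint table:
  B0:  IN={d@B1, e@B0, f@B1}  OUT={d@B1, e@B0, f@B1}
  B1:  IN={d@B1, e@B0, f@B1}  OUT={d@B1, e@B0, f@B1}
  B2:  IN={d@B1, e@B0, f@B1}  OUT={d@B1, e@B2, f@B1}
  B3:  IN={d@B1, e@B2, f@B1}  OUT={a@B3, c@B3, d@B1, e@B2, f@B1}
  B4:  IN={a@B3, c@B3, d@B1, e@B2, f@B1}  OUT={a@B3, b@B4, c@B3, d@B1, e@B2, f@B1}
  B5:  IN={a@B3, b@B4, c@B3, d@B1, e@B0, e@B2, f@B1}  OUT={a@B3, b@B4, c@B3, d@B1, e@B0, e@B2, f@B5}
  B6:  IN={a@B3, b@B4, c@B3, d@B1, e@B0, e@B2, f@B5}  OUT={a@B6, b@B4, c@B3, d@B1, e@B0, e@B2, f@B5}

Merge at B6: IN[B6] = OUT[B5] = {a@B3, b@B4, c@B3, d@B1, e@B0, e@B2, f@B5}

Answer: {a@B3, b@B4, c@B3, d@B1, e@B0, e@B2, f@B5}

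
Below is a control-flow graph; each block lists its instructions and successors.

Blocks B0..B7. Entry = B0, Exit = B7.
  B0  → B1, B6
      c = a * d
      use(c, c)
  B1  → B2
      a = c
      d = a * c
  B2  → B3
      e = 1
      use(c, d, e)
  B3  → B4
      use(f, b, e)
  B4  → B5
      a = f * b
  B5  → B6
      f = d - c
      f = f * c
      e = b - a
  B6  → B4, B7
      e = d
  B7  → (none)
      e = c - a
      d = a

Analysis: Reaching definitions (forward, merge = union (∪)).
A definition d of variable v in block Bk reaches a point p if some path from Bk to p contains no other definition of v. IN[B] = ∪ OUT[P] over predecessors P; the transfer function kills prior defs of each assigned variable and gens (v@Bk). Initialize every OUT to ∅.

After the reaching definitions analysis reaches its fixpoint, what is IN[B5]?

Per-block solution:
  B0:  IN={}  OUT={c@B0}
  B1:  IN={c@B0}  OUT={a@B1, c@B0, d@B1}
  B2:  IN={a@B1, c@B0, d@B1}  OUT={a@B1, c@B0, d@B1, e@B2}
  B3:  IN={a@B1, c@B0, d@B1, e@B2}  OUT={a@B1, c@B0, d@B1, e@B2}
  B4:  IN={a@B1, a@B4, c@B0, d@B1, e@B2, e@B6, f@B5}  OUT={a@B4, c@B0, d@B1, e@B2, e@B6, f@B5}
  B5:  IN={a@B4, c@B0, d@B1, e@B2, e@B6, f@B5}  OUT={a@B4, c@B0, d@B1, e@B5, f@B5}
  B6:  IN={a@B4, c@B0, d@B1, e@B5, f@B5}  OUT={a@B4, c@B0, d@B1, e@B6, f@B5}
  B7:  IN={a@B4, c@B0, d@B1, e@B6, f@B5}  OUT={a@B4, c@B0, d@B7, e@B7, f@B5}

Merge at B5: IN[B5] = OUT[B4] = {a@B4, c@B0, d@B1, e@B2, e@B6, f@B5}

Answer: {a@B4, c@B0, d@B1, e@B2, e@B6, f@B5}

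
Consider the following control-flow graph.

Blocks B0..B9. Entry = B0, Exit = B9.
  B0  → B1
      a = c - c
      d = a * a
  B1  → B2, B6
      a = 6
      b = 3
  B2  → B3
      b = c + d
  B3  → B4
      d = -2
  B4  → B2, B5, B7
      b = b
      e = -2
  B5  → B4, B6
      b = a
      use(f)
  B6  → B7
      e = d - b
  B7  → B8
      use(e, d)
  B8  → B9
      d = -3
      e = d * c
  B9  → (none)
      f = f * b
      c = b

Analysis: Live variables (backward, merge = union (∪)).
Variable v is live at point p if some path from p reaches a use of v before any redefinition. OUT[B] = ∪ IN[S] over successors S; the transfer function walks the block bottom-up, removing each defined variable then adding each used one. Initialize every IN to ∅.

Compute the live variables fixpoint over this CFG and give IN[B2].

Answer: {a, c, d, f}

Derivation:
Fixpoint table:
  B0: | IN={c, f} | OUT={c, d, f}
  B1: | IN={c, d, f} | OUT={a, b, c, d, f}
  B2: | IN={a, c, d, f} | OUT={a, b, c, f}
  B3: | IN={a, b, c, f} | OUT={a, b, c, d, f}
  B4: | IN={a, b, c, d, f} | OUT={a, b, c, d, e, f}
  B5: | IN={a, c, d, f} | OUT={a, b, c, d, f}
  B6: | IN={b, c, d, f} | OUT={b, c, d, e, f}
  B7: | IN={b, c, d, e, f} | OUT={b, c, f}
  B8: | IN={b, c, f} | OUT={b, f}
  B9: | IN={b, f} | OUT={}

Merge at B2: OUT[B2] = IN[B3] = {a, b, c, f}
Applying B2's transfer function to that OUT value gives IN[B2] (row B2 above).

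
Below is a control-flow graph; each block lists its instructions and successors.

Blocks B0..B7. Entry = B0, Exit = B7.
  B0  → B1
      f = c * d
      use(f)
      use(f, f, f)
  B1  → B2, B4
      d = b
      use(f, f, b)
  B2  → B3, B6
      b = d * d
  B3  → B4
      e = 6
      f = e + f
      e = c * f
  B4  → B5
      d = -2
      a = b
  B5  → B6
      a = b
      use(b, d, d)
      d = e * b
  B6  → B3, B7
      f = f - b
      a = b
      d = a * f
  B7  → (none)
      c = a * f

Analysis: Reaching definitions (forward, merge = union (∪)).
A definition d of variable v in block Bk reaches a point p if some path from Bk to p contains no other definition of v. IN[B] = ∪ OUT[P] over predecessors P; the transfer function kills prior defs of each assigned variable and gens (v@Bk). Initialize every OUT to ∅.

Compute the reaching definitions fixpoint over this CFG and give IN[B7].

Fixpoint table:
  B0:  IN={}  OUT={f@B0}
  B1:  IN={f@B0}  OUT={d@B1, f@B0}
  B2:  IN={d@B1, f@B0}  OUT={b@B2, d@B1, f@B0}
  B3:  IN={a@B6, b@B2, d@B1, d@B6, e@B3, f@B0, f@B6}  OUT={a@B6, b@B2, d@B1, d@B6, e@B3, f@B3}
  B4:  IN={a@B6, b@B2, d@B1, d@B6, e@B3, f@B0, f@B3}  OUT={a@B4, b@B2, d@B4, e@B3, f@B0, f@B3}
  B5:  IN={a@B4, b@B2, d@B4, e@B3, f@B0, f@B3}  OUT={a@B5, b@B2, d@B5, e@B3, f@B0, f@B3}
  B6:  IN={a@B5, b@B2, d@B1, d@B5, e@B3, f@B0, f@B3}  OUT={a@B6, b@B2, d@B6, e@B3, f@B6}
  B7:  IN={a@B6, b@B2, d@B6, e@B3, f@B6}  OUT={a@B6, b@B2, c@B7, d@B6, e@B3, f@B6}

Merge at B7: IN[B7] = OUT[B6] = {a@B6, b@B2, d@B6, e@B3, f@B6}

Answer: {a@B6, b@B2, d@B6, e@B3, f@B6}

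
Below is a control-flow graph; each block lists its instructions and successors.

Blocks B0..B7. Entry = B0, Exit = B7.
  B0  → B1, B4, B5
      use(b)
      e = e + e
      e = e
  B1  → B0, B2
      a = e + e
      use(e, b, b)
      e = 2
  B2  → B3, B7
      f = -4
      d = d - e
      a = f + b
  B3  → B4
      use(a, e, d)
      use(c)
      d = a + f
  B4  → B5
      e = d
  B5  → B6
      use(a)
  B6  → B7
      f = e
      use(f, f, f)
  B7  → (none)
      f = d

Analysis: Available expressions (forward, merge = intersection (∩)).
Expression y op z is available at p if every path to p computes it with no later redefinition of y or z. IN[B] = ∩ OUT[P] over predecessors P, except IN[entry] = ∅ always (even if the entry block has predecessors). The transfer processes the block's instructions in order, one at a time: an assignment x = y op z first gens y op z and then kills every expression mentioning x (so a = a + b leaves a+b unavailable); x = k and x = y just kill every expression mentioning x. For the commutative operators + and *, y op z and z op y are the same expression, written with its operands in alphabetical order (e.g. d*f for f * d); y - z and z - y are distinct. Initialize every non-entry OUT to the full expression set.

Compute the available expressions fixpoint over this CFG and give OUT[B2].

Answer: {b+f}

Working:
Per-block solution:
  B0:   IN={}   OUT={}
  B1:   IN={}   OUT={}
  B2:   IN={}   OUT={b+f}
  B3:   IN={b+f}   OUT={a+f, b+f}
  B4:   IN={}   OUT={}
  B5:   IN={}   OUT={}
  B6:   IN={}   OUT={}
  B7:   IN={}   OUT={}

Merge at B2: IN[B2] = OUT[B1] = {}
Applying B2's transfer function to that IN value gives OUT[B2] (row B2 above).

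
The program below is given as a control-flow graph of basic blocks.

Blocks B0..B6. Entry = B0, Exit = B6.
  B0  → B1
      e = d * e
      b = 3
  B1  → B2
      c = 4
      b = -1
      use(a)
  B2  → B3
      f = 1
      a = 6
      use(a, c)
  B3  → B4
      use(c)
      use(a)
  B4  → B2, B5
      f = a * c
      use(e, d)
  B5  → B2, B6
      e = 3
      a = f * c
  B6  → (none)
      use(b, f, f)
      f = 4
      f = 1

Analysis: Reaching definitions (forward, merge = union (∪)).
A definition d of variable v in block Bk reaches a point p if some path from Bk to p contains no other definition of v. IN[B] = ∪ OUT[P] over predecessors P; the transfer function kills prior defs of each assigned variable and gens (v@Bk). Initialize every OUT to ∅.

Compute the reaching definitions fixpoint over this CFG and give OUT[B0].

Answer: {b@B0, e@B0}

Working:
Per-block solution:
  B0:   IN={}   OUT={b@B0, e@B0}
  B1:   IN={b@B0, e@B0}   OUT={b@B1, c@B1, e@B0}
  B2:   IN={a@B2, a@B5, b@B1, c@B1, e@B0, e@B5, f@B4}   OUT={a@B2, b@B1, c@B1, e@B0, e@B5, f@B2}
  B3:   IN={a@B2, b@B1, c@B1, e@B0, e@B5, f@B2}   OUT={a@B2, b@B1, c@B1, e@B0, e@B5, f@B2}
  B4:   IN={a@B2, b@B1, c@B1, e@B0, e@B5, f@B2}   OUT={a@B2, b@B1, c@B1, e@B0, e@B5, f@B4}
  B5:   IN={a@B2, b@B1, c@B1, e@B0, e@B5, f@B4}   OUT={a@B5, b@B1, c@B1, e@B5, f@B4}
  B6:   IN={a@B5, b@B1, c@B1, e@B5, f@B4}   OUT={a@B5, b@B1, c@B1, e@B5, f@B6}

B0 is the boundary node: IN[B0] = {}
Applying B0's transfer function to that IN value gives OUT[B0] (row B0 above).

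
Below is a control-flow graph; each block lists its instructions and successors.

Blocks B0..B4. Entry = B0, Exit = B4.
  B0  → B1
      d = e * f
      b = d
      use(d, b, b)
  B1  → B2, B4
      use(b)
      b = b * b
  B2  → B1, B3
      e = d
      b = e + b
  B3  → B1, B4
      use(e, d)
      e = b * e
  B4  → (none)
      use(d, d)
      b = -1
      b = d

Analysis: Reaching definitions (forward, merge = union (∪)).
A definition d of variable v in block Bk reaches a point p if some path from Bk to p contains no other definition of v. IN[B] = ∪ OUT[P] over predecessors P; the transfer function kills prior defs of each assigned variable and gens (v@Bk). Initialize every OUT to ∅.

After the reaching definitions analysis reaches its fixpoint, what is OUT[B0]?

Answer: {b@B0, d@B0}

Derivation:
Per-block solution:
  B0:  IN={}  OUT={b@B0, d@B0}
  B1:  IN={b@B0, b@B2, d@B0, e@B2, e@B3}  OUT={b@B1, d@B0, e@B2, e@B3}
  B2:  IN={b@B1, d@B0, e@B2, e@B3}  OUT={b@B2, d@B0, e@B2}
  B3:  IN={b@B2, d@B0, e@B2}  OUT={b@B2, d@B0, e@B3}
  B4:  IN={b@B1, b@B2, d@B0, e@B2, e@B3}  OUT={b@B4, d@B0, e@B2, e@B3}

B0 is the boundary node: IN[B0] = {}
Applying B0's transfer function to that IN value gives OUT[B0] (row B0 above).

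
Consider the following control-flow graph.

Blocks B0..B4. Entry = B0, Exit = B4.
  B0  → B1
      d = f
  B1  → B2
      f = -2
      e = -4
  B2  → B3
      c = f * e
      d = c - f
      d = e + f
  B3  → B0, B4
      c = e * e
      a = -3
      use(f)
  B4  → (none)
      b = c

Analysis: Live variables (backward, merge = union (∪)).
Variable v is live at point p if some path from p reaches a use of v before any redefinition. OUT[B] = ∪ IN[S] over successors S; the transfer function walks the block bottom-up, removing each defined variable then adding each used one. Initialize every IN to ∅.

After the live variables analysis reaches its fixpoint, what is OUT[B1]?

Answer: {e, f}

Trace:
Converged values:
  B0:  IN={f}  OUT={}
  B1:  IN={}  OUT={e, f}
  B2:  IN={e, f}  OUT={e, f}
  B3:  IN={e, f}  OUT={c, f}
  B4:  IN={c}  OUT={}

Merge at B1: OUT[B1] = IN[B2] = {e, f}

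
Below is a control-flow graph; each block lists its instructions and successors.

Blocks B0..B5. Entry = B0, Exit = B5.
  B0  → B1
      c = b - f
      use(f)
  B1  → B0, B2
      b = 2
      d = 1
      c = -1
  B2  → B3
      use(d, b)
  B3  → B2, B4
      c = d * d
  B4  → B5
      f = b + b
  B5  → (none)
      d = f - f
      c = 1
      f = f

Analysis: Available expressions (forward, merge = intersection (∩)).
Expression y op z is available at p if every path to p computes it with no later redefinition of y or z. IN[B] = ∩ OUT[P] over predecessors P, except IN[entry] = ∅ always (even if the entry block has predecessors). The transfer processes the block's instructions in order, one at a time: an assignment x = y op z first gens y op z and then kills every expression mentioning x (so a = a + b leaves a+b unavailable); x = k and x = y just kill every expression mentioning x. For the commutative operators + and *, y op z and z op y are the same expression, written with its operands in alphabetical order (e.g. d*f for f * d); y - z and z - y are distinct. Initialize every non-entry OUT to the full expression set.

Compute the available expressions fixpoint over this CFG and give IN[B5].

Per-block solution:
  B0: | IN={} | OUT={b-f}
  B1: | IN={b-f} | OUT={}
  B2: | IN={} | OUT={}
  B3: | IN={} | OUT={d*d}
  B4: | IN={d*d} | OUT={b+b, d*d}
  B5: | IN={b+b, d*d} | OUT={b+b}

Merge at B5: IN[B5] = OUT[B4] = {b+b, d*d}

Answer: {b+b, d*d}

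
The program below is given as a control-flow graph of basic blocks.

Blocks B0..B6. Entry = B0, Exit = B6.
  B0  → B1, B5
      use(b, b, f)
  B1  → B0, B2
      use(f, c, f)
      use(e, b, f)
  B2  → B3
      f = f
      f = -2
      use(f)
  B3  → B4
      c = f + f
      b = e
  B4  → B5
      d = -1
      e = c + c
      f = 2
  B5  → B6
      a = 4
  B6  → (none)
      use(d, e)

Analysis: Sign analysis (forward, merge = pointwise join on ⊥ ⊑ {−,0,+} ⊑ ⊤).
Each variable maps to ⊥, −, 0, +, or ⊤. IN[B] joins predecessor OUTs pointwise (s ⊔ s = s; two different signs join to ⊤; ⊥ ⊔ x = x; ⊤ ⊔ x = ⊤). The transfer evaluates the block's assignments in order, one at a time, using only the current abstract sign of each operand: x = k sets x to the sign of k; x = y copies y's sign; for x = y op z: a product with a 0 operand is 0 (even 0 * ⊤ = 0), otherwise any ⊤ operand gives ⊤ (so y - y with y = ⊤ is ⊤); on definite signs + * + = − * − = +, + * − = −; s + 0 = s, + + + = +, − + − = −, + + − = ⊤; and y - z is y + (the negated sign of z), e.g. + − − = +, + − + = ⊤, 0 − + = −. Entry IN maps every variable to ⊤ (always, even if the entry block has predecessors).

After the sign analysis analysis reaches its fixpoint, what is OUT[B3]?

Answer: {a: ⊤, b: ⊤, c: -, d: ⊤, e: ⊤, f: -}

Working:
Fixpoint table:
  B0:   IN=(all ⊤)   OUT=(all ⊤)
  B1:   IN=(all ⊤)   OUT=(all ⊤)
  B2:   IN=(all ⊤)   OUT={f:-; rest ⊤}
  B3:   IN={f:-; rest ⊤}   OUT={c:-, f:-; rest ⊤}
  B4:   IN={c:-, f:-; rest ⊤}   OUT={c:-, d:-, e:-, f:+; rest ⊤}
  B5:   IN=(all ⊤)   OUT={a:+; rest ⊤}
  B6:   IN={a:+; rest ⊤}   OUT={a:+; rest ⊤}

Merge at B3: IN[B3] = OUT[B2] = {a: ⊤, b: ⊤, c: ⊤, d: ⊤, e: ⊤, f: -}
Applying B3's transfer function to that IN value gives OUT[B3] (row B3 above).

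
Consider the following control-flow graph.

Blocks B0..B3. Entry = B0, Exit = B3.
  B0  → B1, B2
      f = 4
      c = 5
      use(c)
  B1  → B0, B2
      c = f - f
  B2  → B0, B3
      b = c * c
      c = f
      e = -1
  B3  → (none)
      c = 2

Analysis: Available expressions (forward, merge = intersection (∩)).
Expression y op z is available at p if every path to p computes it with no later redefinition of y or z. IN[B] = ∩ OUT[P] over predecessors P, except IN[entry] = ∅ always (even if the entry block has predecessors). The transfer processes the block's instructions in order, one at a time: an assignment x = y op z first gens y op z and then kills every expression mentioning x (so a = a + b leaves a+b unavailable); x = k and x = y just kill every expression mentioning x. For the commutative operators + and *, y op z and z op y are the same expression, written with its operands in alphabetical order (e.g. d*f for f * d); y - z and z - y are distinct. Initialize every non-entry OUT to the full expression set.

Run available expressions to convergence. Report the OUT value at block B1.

Answer: {f-f}

Trace:
Fixpoint table:
  B0:  IN={}  OUT={}
  B1:  IN={}  OUT={f-f}
  B2:  IN={}  OUT={}
  B3:  IN={}  OUT={}

Merge at B1: IN[B1] = OUT[B0] = {}
Applying B1's transfer function to that IN value gives OUT[B1] (row B1 above).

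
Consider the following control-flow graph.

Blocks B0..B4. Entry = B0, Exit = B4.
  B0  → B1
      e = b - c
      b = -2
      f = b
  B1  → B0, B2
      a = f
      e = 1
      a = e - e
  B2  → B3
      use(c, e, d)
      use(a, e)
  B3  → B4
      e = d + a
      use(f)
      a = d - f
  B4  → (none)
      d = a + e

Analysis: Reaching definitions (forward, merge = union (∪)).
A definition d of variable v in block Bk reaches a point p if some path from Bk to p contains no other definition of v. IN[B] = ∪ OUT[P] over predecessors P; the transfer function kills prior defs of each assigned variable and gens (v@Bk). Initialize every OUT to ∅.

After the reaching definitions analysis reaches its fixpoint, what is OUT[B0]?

Per-block solution:
  B0:   IN={a@B1, b@B0, e@B1, f@B0}   OUT={a@B1, b@B0, e@B0, f@B0}
  B1:   IN={a@B1, b@B0, e@B0, f@B0}   OUT={a@B1, b@B0, e@B1, f@B0}
  B2:   IN={a@B1, b@B0, e@B1, f@B0}   OUT={a@B1, b@B0, e@B1, f@B0}
  B3:   IN={a@B1, b@B0, e@B1, f@B0}   OUT={a@B3, b@B0, e@B3, f@B0}
  B4:   IN={a@B3, b@B0, e@B3, f@B0}   OUT={a@B3, b@B0, d@B4, e@B3, f@B0}

Merge at B0 (entry node, so the boundary value {} is joined with the incoming edge(s)): IN[B0] = {} ⊔ OUT[B1] = {a@B1, b@B0, e@B1, f@B0}
Applying B0's transfer function to that IN value gives OUT[B0] (row B0 above).

Answer: {a@B1, b@B0, e@B0, f@B0}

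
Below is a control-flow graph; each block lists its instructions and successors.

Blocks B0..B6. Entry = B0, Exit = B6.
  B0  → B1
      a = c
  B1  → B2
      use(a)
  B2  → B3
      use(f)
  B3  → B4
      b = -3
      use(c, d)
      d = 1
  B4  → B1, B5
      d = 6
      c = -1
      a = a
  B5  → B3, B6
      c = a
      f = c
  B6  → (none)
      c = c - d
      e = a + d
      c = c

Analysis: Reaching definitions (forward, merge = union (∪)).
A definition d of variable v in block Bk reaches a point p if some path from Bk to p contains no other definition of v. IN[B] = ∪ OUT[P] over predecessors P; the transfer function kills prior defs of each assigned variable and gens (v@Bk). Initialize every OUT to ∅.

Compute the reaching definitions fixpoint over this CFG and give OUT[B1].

Per-block solution:
  B0: | IN={} | OUT={a@B0}
  B1: | IN={a@B0, a@B4, b@B3, c@B4, d@B4, f@B5} | OUT={a@B0, a@B4, b@B3, c@B4, d@B4, f@B5}
  B2: | IN={a@B0, a@B4, b@B3, c@B4, d@B4, f@B5} | OUT={a@B0, a@B4, b@B3, c@B4, d@B4, f@B5}
  B3: | IN={a@B0, a@B4, b@B3, c@B4, c@B5, d@B4, f@B5} | OUT={a@B0, a@B4, b@B3, c@B4, c@B5, d@B3, f@B5}
  B4: | IN={a@B0, a@B4, b@B3, c@B4, c@B5, d@B3, f@B5} | OUT={a@B4, b@B3, c@B4, d@B4, f@B5}
  B5: | IN={a@B4, b@B3, c@B4, d@B4, f@B5} | OUT={a@B4, b@B3, c@B5, d@B4, f@B5}
  B6: | IN={a@B4, b@B3, c@B5, d@B4, f@B5} | OUT={a@B4, b@B3, c@B6, d@B4, e@B6, f@B5}

Merge at B1: IN[B1] = OUT[B0] ⊔ OUT[B4] = {a@B0, a@B4, b@B3, c@B4, d@B4, f@B5}
Applying B1's transfer function to that IN value gives OUT[B1] (row B1 above).

Answer: {a@B0, a@B4, b@B3, c@B4, d@B4, f@B5}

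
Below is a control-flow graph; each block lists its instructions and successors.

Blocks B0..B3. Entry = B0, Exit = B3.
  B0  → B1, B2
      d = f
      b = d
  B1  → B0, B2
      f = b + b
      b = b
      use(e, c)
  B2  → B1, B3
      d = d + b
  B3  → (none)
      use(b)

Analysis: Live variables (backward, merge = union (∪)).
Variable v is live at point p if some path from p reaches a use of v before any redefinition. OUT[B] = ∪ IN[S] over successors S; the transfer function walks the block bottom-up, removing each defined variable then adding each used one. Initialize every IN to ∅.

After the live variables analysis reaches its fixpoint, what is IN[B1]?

Answer: {b, c, d, e}

Working:
Fixpoint table:
  B0:  IN={c, e, f}  OUT={b, c, d, e}
  B1:  IN={b, c, d, e}  OUT={b, c, d, e, f}
  B2:  IN={b, c, d, e}  OUT={b, c, d, e}
  B3:  IN={b}  OUT={}

Merge at B1: OUT[B1] = IN[B0] ⊔ IN[B2] = {b, c, d, e, f}
Applying B1's transfer function to that OUT value gives IN[B1] (row B1 above).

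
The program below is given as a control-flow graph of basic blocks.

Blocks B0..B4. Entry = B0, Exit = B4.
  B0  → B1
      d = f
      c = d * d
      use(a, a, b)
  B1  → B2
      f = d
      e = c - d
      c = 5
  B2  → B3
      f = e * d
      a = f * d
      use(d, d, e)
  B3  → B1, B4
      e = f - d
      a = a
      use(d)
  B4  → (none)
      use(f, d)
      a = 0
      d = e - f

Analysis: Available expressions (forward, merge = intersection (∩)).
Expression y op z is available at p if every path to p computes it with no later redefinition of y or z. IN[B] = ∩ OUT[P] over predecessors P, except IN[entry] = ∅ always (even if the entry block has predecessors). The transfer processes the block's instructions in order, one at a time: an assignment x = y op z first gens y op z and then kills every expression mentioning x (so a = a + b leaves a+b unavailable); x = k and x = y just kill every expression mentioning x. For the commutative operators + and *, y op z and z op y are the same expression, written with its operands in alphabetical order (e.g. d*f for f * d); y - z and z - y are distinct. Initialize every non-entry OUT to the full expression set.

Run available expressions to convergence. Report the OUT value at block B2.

Answer: {d*d, d*e, d*f}

Derivation:
Fixpoint table:
  B0: | IN={} | OUT={d*d}
  B1: | IN={d*d} | OUT={d*d}
  B2: | IN={d*d} | OUT={d*d, d*e, d*f}
  B3: | IN={d*d, d*e, d*f} | OUT={d*d, d*f, f-d}
  B4: | IN={d*d, d*f, f-d} | OUT={e-f}

Merge at B2: IN[B2] = OUT[B1] = {d*d}
Applying B2's transfer function to that IN value gives OUT[B2] (row B2 above).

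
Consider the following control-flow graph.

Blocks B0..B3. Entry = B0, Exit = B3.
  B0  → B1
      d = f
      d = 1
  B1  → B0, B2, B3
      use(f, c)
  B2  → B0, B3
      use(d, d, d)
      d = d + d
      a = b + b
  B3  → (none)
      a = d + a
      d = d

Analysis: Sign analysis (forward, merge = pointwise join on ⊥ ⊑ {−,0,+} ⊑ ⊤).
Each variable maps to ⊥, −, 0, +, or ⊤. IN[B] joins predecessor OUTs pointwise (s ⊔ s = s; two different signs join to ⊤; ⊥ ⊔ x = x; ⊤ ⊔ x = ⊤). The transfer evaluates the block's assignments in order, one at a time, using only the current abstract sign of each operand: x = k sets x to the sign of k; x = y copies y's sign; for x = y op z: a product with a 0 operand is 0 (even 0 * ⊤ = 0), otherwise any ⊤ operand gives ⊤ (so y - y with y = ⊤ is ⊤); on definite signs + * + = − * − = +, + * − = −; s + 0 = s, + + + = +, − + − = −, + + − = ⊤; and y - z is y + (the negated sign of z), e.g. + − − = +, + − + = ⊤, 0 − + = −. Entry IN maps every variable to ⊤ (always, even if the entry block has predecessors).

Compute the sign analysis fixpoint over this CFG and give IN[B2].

Per-block solution:
  B0:   IN=(all ⊤)   OUT={d:+; rest ⊤}
  B1:   IN={d:+; rest ⊤}   OUT={d:+; rest ⊤}
  B2:   IN={d:+; rest ⊤}   OUT={d:+; rest ⊤}
  B3:   IN={d:+; rest ⊤}   OUT={d:+; rest ⊤}

Merge at B2: IN[B2] = OUT[B1] = {a: ⊤, b: ⊤, c: ⊤, d: +, e: ⊤, f: ⊤}

Answer: {a: ⊤, b: ⊤, c: ⊤, d: +, e: ⊤, f: ⊤}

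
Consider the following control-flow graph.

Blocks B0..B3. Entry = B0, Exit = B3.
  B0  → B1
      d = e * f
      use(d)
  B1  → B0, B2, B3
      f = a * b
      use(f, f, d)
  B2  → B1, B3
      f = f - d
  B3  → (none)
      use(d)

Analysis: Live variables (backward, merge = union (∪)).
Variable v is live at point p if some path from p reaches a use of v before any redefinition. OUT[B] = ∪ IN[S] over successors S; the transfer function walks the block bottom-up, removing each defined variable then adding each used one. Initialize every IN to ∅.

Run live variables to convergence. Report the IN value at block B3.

Answer: {d}

Working:
Per-block solution:
  B0:   IN={a, b, e, f}   OUT={a, b, d, e}
  B1:   IN={a, b, d, e}   OUT={a, b, d, e, f}
  B2:   IN={a, b, d, e, f}   OUT={a, b, d, e}
  B3:   IN={d}   OUT={}

B3 is the boundary node: OUT[B3] = {}
Applying B3's transfer function to that OUT value gives IN[B3] (row B3 above).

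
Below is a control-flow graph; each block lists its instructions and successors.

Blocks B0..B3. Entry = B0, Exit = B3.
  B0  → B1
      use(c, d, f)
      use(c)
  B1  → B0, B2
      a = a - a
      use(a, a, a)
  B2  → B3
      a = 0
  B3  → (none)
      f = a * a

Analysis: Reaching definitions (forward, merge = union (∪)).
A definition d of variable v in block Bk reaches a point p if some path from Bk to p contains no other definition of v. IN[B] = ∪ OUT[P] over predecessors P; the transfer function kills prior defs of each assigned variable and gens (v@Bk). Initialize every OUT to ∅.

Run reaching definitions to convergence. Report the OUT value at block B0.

Fixpoint table:
  B0:  IN={a@B1}  OUT={a@B1}
  B1:  IN={a@B1}  OUT={a@B1}
  B2:  IN={a@B1}  OUT={a@B2}
  B3:  IN={a@B2}  OUT={a@B2, f@B3}

Merge at B0 (entry node, so the boundary value {} is joined with the incoming edge(s)): IN[B0] = {} ⊔ OUT[B1] = {a@B1}
Applying B0's transfer function to that IN value gives OUT[B0] (row B0 above).

Answer: {a@B1}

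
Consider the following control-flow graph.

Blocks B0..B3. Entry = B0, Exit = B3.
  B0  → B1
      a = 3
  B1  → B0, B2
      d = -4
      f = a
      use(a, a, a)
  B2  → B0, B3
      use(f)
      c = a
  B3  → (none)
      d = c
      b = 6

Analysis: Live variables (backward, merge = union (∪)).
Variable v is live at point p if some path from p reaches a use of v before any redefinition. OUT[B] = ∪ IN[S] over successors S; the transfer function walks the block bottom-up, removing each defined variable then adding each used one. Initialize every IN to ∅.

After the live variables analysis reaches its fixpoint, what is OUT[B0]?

Answer: {a}

Derivation:
Fixpoint table:
  B0: | IN={} | OUT={a}
  B1: | IN={a} | OUT={a, f}
  B2: | IN={a, f} | OUT={c}
  B3: | IN={c} | OUT={}

Merge at B0: OUT[B0] = IN[B1] = {a}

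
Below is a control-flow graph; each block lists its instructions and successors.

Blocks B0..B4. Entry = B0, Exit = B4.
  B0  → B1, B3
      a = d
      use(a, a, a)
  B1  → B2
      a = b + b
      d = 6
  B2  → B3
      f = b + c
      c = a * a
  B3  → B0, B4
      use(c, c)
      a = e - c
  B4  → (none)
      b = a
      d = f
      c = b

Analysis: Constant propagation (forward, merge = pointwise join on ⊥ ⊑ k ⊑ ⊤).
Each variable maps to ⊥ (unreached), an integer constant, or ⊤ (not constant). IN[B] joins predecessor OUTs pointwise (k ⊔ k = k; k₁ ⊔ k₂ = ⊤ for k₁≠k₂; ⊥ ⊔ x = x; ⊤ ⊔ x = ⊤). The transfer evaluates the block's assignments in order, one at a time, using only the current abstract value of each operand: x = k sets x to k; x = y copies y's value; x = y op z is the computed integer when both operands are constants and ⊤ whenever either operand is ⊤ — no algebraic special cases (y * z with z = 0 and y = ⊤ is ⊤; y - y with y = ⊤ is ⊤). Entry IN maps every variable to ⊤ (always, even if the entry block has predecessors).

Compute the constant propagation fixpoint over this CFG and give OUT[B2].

Converged values:
  B0:   IN=(all ⊤)   OUT=(all ⊤)
  B1:   IN=(all ⊤)   OUT={d:6; rest ⊤}
  B2:   IN={d:6; rest ⊤}   OUT={d:6; rest ⊤}
  B3:   IN=(all ⊤)   OUT=(all ⊤)
  B4:   IN=(all ⊤)   OUT=(all ⊤)

Merge at B2: IN[B2] = OUT[B1] = {a: ⊤, b: ⊤, c: ⊤, d: 6, e: ⊤, f: ⊤}
Applying B2's transfer function to that IN value gives OUT[B2] (row B2 above).

Answer: {a: ⊤, b: ⊤, c: ⊤, d: 6, e: ⊤, f: ⊤}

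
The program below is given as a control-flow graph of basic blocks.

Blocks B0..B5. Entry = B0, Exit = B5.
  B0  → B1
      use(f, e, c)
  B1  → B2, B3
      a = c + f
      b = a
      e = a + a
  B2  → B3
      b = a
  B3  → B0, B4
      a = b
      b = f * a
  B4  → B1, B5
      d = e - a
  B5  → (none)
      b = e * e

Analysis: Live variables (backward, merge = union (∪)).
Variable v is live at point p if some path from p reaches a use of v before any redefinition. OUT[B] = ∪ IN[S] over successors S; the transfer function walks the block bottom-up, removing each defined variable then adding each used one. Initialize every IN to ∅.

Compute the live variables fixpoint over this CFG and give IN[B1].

Answer: {c, f}

Working:
Converged values:
  B0: | IN={c, e, f} | OUT={c, f}
  B1: | IN={c, f} | OUT={a, b, c, e, f}
  B2: | IN={a, c, e, f} | OUT={b, c, e, f}
  B3: | IN={b, c, e, f} | OUT={a, c, e, f}
  B4: | IN={a, c, e, f} | OUT={c, e, f}
  B5: | IN={e} | OUT={}

Merge at B1: OUT[B1] = IN[B2] ⊔ IN[B3] = {a, b, c, e, f}
Applying B1's transfer function to that OUT value gives IN[B1] (row B1 above).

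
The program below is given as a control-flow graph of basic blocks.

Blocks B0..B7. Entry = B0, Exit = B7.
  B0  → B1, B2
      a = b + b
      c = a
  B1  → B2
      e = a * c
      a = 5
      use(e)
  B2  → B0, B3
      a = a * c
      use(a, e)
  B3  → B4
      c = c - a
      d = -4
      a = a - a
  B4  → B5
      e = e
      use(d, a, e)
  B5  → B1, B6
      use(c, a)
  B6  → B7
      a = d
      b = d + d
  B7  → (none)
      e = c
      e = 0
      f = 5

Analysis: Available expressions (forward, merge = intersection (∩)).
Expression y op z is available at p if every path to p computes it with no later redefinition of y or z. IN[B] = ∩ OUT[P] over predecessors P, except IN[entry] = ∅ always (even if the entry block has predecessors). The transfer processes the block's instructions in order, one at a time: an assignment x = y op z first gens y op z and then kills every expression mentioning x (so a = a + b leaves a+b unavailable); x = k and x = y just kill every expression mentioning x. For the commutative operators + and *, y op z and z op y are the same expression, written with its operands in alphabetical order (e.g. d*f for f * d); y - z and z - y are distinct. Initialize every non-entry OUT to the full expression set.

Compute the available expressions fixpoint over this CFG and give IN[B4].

Converged values:
  B0:   IN={}   OUT={b+b}
  B1:   IN={b+b}   OUT={b+b}
  B2:   IN={b+b}   OUT={b+b}
  B3:   IN={b+b}   OUT={b+b}
  B4:   IN={b+b}   OUT={b+b}
  B5:   IN={b+b}   OUT={b+b}
  B6:   IN={b+b}   OUT={d+d}
  B7:   IN={d+d}   OUT={d+d}

Merge at B4: IN[B4] = OUT[B3] = {b+b}

Answer: {b+b}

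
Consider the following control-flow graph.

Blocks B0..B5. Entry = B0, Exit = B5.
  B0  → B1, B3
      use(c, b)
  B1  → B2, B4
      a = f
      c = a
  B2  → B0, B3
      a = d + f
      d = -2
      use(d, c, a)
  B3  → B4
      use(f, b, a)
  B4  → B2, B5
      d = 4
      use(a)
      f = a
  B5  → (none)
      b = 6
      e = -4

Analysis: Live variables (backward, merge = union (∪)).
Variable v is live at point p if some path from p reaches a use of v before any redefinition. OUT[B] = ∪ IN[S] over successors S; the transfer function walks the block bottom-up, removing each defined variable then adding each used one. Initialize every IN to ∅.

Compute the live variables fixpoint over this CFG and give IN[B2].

Fixpoint table:
  B0: | IN={a, b, c, d, f} | OUT={a, b, c, d, f}
  B1: | IN={b, d, f} | OUT={a, b, c, d, f}
  B2: | IN={b, c, d, f} | OUT={a, b, c, d, f}
  B3: | IN={a, b, c, f} | OUT={a, b, c}
  B4: | IN={a, b, c} | OUT={b, c, d, f}
  B5: | IN={} | OUT={}

Merge at B2: OUT[B2] = IN[B0] ⊔ IN[B3] = {a, b, c, d, f}
Applying B2's transfer function to that OUT value gives IN[B2] (row B2 above).

Answer: {b, c, d, f}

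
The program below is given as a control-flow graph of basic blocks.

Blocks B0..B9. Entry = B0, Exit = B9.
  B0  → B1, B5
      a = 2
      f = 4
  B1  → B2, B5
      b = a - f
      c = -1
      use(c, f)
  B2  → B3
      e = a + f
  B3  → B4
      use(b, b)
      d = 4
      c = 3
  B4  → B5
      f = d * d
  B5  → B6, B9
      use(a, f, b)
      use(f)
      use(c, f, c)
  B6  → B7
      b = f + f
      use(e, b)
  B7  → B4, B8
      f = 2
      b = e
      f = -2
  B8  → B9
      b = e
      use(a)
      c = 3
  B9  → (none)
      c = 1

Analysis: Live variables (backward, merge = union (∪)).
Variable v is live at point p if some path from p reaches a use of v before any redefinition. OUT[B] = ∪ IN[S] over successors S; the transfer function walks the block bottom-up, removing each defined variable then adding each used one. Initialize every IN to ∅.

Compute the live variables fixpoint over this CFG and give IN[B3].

Answer: {a, b, e}

Derivation:
Converged values:
  B0:  IN={b, c, d, e}  OUT={a, b, c, d, e, f}
  B1:  IN={a, d, e, f}  OUT={a, b, c, d, e, f}
  B2:  IN={a, b, f}  OUT={a, b, e}
  B3:  IN={a, b, e}  OUT={a, b, c, d, e}
  B4:  IN={a, b, c, d, e}  OUT={a, b, c, d, e, f}
  B5:  IN={a, b, c, d, e, f}  OUT={a, c, d, e, f}
  B6:  IN={a, c, d, e, f}  OUT={a, c, d, e}
  B7:  IN={a, c, d, e}  OUT={a, b, c, d, e}
  B8:  IN={a, e}  OUT={}
  B9:  IN={}  OUT={}

Merge at B3: OUT[B3] = IN[B4] = {a, b, c, d, e}
Applying B3's transfer function to that OUT value gives IN[B3] (row B3 above).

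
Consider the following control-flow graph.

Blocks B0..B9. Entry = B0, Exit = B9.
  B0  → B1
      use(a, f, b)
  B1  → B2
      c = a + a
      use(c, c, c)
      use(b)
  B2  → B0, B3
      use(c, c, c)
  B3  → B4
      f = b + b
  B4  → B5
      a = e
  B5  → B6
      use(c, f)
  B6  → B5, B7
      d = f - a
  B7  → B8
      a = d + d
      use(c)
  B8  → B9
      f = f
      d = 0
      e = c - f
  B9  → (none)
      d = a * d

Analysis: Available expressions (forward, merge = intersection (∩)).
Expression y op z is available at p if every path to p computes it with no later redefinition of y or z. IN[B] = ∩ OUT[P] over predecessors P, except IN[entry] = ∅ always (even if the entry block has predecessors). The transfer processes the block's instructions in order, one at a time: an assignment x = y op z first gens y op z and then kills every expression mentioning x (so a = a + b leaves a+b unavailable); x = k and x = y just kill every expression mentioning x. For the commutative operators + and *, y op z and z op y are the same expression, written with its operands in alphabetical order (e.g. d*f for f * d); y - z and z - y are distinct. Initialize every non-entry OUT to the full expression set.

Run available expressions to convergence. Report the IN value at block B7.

Answer: {b+b, f-a}

Derivation:
Fixpoint table:
  B0: | IN={} | OUT={}
  B1: | IN={} | OUT={a+a}
  B2: | IN={a+a} | OUT={a+a}
  B3: | IN={a+a} | OUT={a+a, b+b}
  B4: | IN={a+a, b+b} | OUT={b+b}
  B5: | IN={b+b} | OUT={b+b}
  B6: | IN={b+b} | OUT={b+b, f-a}
  B7: | IN={b+b, f-a} | OUT={b+b, d+d}
  B8: | IN={b+b, d+d} | OUT={b+b, c-f}
  B9: | IN={b+b, c-f} | OUT={b+b, c-f}

Merge at B7: IN[B7] = OUT[B6] = {b+b, f-a}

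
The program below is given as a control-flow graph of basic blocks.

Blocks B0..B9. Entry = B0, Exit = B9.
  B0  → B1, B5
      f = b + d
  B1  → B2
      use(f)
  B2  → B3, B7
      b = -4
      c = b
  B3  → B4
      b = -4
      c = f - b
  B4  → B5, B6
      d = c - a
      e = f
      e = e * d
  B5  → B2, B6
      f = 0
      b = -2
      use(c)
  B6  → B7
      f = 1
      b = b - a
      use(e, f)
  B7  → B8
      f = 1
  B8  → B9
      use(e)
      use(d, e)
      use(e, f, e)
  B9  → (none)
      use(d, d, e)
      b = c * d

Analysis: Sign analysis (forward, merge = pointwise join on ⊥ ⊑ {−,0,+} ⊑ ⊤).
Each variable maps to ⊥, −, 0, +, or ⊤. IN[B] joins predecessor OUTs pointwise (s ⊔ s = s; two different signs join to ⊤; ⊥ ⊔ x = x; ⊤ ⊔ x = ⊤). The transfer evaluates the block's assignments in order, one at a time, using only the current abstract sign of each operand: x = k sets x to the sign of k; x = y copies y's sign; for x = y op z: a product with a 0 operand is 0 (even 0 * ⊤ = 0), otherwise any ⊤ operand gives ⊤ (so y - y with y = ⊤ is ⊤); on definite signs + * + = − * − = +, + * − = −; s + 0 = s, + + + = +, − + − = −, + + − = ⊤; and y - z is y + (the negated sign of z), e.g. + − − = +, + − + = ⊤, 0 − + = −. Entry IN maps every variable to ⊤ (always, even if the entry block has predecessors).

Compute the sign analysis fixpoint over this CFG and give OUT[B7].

Converged values:
  B0: | IN=(all ⊤) | OUT=(all ⊤)
  B1: | IN=(all ⊤) | OUT=(all ⊤)
  B2: | IN=(all ⊤) | OUT={b:-, c:-; rest ⊤}
  B3: | IN={b:-, c:-; rest ⊤} | OUT={b:-; rest ⊤}
  B4: | IN={b:-; rest ⊤} | OUT={b:-; rest ⊤}
  B5: | IN=(all ⊤) | OUT={b:-, f:0; rest ⊤}
  B6: | IN={b:-; rest ⊤} | OUT={f:+; rest ⊤}
  B7: | IN=(all ⊤) | OUT={f:+; rest ⊤}
  B8: | IN={f:+; rest ⊤} | OUT={f:+; rest ⊤}
  B9: | IN={f:+; rest ⊤} | OUT={f:+; rest ⊤}

Merge at B7: IN[B7] = OUT[B2] ⊔ OUT[B6] = {a: ⊤, b: ⊤, c: ⊤, d: ⊤, e: ⊤, f: ⊤}
Applying B7's transfer function to that IN value gives OUT[B7] (row B7 above).

Answer: {a: ⊤, b: ⊤, c: ⊤, d: ⊤, e: ⊤, f: +}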